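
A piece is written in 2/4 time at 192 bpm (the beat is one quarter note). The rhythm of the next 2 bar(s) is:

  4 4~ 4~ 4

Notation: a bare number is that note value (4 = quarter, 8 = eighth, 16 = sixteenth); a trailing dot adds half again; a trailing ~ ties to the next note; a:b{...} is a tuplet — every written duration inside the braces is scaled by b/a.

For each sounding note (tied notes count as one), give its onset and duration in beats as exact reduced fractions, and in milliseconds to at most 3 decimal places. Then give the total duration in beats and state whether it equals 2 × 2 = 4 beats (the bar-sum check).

1) 0.0ms=0b +312.5ms=1b
2) 312.5ms=1b +937.5ms=3b
Σ=4b of 4 (192bpm 2/4) — PASS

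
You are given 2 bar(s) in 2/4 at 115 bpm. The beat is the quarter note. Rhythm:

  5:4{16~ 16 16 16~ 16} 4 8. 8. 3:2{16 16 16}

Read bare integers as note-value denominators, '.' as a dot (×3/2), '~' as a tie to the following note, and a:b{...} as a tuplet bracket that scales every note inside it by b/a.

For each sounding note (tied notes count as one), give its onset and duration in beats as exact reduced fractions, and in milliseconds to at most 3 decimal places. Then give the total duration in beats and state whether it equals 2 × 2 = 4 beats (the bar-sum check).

1) 0.0ms=0b +208.696ms=2/5b
2) 208.696ms=2/5b +104.348ms=1/5b
3) 313.043ms=3/5b +208.696ms=2/5b
4) 521.739ms=1b +521.739ms=1b
5) 1043.478ms=2b +391.304ms=3/4b
6) 1434.783ms=11/4b +391.304ms=3/4b
7) 1826.087ms=7/2b +86.957ms=1/6b
8) 1913.043ms=11/3b +86.957ms=1/6b
9) 2000.0ms=23/6b +86.957ms=1/6b
Σ=4b of 4 (115bpm 2/4) — PASS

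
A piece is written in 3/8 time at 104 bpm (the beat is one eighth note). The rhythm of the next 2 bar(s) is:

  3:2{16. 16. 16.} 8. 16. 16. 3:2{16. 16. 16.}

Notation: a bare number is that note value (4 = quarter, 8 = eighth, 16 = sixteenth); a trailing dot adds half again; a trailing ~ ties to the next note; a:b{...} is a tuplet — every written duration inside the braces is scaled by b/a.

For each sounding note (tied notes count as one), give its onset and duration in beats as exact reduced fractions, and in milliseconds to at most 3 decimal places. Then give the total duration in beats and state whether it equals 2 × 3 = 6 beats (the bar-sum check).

1) 0.0ms=0b +288.462ms=1/2b
2) 288.462ms=1/2b +288.462ms=1/2b
3) 576.923ms=1b +288.462ms=1/2b
4) 865.385ms=3/2b +865.385ms=3/2b
5) 1730.769ms=3b +432.692ms=3/4b
6) 2163.462ms=15/4b +432.692ms=3/4b
7) 2596.154ms=9/2b +288.462ms=1/2b
8) 2884.615ms=5b +288.462ms=1/2b
9) 3173.077ms=11/2b +288.462ms=1/2b
Σ=6b of 6 (104bpm 3/8) — PASS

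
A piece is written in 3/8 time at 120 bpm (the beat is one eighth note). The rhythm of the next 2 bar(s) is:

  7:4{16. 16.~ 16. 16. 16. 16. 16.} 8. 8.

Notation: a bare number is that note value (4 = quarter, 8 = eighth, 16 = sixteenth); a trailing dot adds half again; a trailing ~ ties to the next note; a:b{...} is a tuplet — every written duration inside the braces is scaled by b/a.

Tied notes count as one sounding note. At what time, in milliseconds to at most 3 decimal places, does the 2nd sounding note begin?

1. 0.0ms @ 0 + 214.286ms (3/7)
2. 214.286ms @ 3/7 + 428.571ms (6/7)
3. 642.857ms @ 9/7 + 214.286ms (3/7)
4. 857.143ms @ 12/7 + 214.286ms (3/7)
5. 1071.429ms @ 15/7 + 214.286ms (3/7)
6. 1285.714ms @ 18/7 + 214.286ms (3/7)
7. 1500.0ms @ 3 + 750.0ms (3/2)
8. 2250.0ms @ 9/2 + 750.0ms (3/2)

note 2 onset = 3/7b = 214.286ms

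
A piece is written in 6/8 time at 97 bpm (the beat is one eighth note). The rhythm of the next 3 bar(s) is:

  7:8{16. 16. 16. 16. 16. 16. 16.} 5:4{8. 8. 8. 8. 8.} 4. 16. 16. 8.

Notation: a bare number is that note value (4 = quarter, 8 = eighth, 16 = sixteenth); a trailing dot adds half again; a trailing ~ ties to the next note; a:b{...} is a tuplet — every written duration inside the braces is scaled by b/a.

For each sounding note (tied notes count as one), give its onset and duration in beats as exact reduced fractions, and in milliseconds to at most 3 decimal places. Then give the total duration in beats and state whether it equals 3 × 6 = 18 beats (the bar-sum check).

1) 0.0ms=0b +530.191ms=6/7b
2) 530.191ms=6/7b +530.191ms=6/7b
3) 1060.383ms=12/7b +530.191ms=6/7b
4) 1590.574ms=18/7b +530.191ms=6/7b
5) 2120.766ms=24/7b +530.191ms=6/7b
6) 2650.957ms=30/7b +530.191ms=6/7b
7) 3181.149ms=36/7b +530.191ms=6/7b
8) 3711.34ms=6b +742.268ms=6/5b
9) 4453.608ms=36/5b +742.268ms=6/5b
10) 5195.876ms=42/5b +742.268ms=6/5b
11) 5938.144ms=48/5b +742.268ms=6/5b
12) 6680.412ms=54/5b +742.268ms=6/5b
13) 7422.68ms=12b +1855.67ms=3b
14) 9278.351ms=15b +463.918ms=3/4b
15) 9742.268ms=63/4b +463.918ms=3/4b
16) 10206.186ms=33/2b +927.835ms=3/2b
Σ=18b of 18 (97bpm 6/8) — PASS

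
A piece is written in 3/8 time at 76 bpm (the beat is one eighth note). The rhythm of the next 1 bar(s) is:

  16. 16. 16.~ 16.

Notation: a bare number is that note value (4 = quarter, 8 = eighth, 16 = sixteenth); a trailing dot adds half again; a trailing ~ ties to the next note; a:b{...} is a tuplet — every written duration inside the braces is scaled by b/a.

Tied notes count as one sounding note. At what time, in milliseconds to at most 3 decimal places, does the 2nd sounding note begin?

note 2 onset = 3/4b = 592.105ms

1. 0.0ms @ 0 + 592.105ms (3/4)
2. 592.105ms @ 3/4 + 592.105ms (3/4)
3. 1184.211ms @ 3/2 + 1184.211ms (3/2)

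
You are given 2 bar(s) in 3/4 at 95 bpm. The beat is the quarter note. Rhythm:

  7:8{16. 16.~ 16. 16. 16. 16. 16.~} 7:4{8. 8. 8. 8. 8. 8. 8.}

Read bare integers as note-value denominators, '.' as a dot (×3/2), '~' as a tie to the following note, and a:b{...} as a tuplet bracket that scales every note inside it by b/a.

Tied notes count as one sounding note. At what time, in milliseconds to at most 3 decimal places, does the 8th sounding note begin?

1. 0.0ms @ 0 + 270.677ms (3/7)
2. 270.677ms @ 3/7 + 541.353ms (6/7)
3. 812.03ms @ 9/7 + 270.677ms (3/7)
4. 1082.707ms @ 12/7 + 270.677ms (3/7)
5. 1353.383ms @ 15/7 + 270.677ms (3/7)
6. 1624.06ms @ 18/7 + 541.353ms (6/7)
7. 2165.414ms @ 24/7 + 270.677ms (3/7)
8. 2436.09ms @ 27/7 + 270.677ms (3/7)
9. 2706.767ms @ 30/7 + 270.677ms (3/7)
10. 2977.444ms @ 33/7 + 270.677ms (3/7)
11. 3248.12ms @ 36/7 + 270.677ms (3/7)
12. 3518.797ms @ 39/7 + 270.677ms (3/7)

note 8 onset = 27/7b = 2436.09ms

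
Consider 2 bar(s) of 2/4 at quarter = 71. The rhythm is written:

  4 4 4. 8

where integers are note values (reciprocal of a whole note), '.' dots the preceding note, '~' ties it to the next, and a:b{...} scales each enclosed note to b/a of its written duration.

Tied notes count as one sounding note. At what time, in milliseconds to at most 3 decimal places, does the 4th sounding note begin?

note 4 onset = 7/2b = 2957.746ms

1. 0.0ms @ 0 + 845.07ms (1)
2. 845.07ms @ 1 + 845.07ms (1)
3. 1690.141ms @ 2 + 1267.606ms (3/2)
4. 2957.746ms @ 7/2 + 422.535ms (1/2)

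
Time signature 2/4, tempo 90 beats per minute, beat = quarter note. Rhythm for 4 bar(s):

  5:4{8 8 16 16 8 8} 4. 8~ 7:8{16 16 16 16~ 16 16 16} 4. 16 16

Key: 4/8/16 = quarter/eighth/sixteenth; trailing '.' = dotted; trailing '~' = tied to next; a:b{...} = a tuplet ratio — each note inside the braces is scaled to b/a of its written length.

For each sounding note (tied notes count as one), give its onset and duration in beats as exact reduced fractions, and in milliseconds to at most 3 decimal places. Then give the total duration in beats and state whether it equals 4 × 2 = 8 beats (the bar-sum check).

1) 0.0ms=0b +266.667ms=2/5b
2) 266.667ms=2/5b +266.667ms=2/5b
3) 533.333ms=4/5b +133.333ms=1/5b
4) 666.667ms=1b +133.333ms=1/5b
5) 800.0ms=6/5b +266.667ms=2/5b
6) 1066.667ms=8/5b +266.667ms=2/5b
7) 1333.333ms=2b +1000.0ms=3/2b
8) 2333.333ms=7/2b +523.81ms=11/14b
9) 2857.143ms=30/7b +190.476ms=2/7b
10) 3047.619ms=32/7b +190.476ms=2/7b
11) 3238.095ms=34/7b +380.952ms=4/7b
12) 3619.048ms=38/7b +190.476ms=2/7b
13) 3809.524ms=40/7b +190.476ms=2/7b
14) 4000.0ms=6b +1000.0ms=3/2b
15) 5000.0ms=15/2b +166.667ms=1/4b
16) 5166.667ms=31/4b +166.667ms=1/4b
Σ=8b of 8 (90bpm 2/4) — PASS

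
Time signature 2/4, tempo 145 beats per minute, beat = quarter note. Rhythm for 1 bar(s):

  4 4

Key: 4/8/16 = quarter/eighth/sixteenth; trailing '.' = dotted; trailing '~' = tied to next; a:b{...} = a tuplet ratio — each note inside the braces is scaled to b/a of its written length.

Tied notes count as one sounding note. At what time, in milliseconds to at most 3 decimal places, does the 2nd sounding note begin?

1. 0.0ms @ 0 + 413.793ms (1)
2. 413.793ms @ 1 + 413.793ms (1)

note 2 onset = 1b = 413.793ms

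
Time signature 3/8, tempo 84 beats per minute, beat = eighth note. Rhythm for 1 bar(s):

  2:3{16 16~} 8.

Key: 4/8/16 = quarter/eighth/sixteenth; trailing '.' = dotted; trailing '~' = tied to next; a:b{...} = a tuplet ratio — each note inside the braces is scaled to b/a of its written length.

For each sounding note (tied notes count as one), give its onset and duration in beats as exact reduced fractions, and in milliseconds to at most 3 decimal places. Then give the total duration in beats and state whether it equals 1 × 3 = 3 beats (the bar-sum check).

1) 0.0ms=0b +535.714ms=3/4b
2) 535.714ms=3/4b +1607.143ms=9/4b
Σ=3b of 3 (84bpm 3/8) — PASS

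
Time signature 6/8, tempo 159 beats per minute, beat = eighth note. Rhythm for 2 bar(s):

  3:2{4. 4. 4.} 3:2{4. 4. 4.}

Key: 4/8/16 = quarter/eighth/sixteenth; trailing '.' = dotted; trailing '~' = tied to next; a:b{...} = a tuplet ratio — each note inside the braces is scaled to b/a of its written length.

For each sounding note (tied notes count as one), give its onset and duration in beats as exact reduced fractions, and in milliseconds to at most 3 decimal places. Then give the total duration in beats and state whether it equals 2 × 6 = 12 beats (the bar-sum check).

1) 0.0ms=0b +754.717ms=2b
2) 754.717ms=2b +754.717ms=2b
3) 1509.434ms=4b +754.717ms=2b
4) 2264.151ms=6b +754.717ms=2b
5) 3018.868ms=8b +754.717ms=2b
6) 3773.585ms=10b +754.717ms=2b
Σ=12b of 12 (159bpm 6/8) — PASS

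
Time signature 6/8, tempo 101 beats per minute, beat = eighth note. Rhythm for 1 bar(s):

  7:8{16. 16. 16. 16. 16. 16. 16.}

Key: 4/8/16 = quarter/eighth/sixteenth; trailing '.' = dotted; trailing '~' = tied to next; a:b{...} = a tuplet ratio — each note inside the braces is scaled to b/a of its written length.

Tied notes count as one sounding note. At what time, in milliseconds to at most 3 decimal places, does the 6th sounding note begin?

1. 0.0ms @ 0 + 509.194ms (6/7)
2. 509.194ms @ 6/7 + 509.194ms (6/7)
3. 1018.388ms @ 12/7 + 509.194ms (6/7)
4. 1527.581ms @ 18/7 + 509.194ms (6/7)
5. 2036.775ms @ 24/7 + 509.194ms (6/7)
6. 2545.969ms @ 30/7 + 509.194ms (6/7)
7. 3055.163ms @ 36/7 + 509.194ms (6/7)

note 6 onset = 30/7b = 2545.969ms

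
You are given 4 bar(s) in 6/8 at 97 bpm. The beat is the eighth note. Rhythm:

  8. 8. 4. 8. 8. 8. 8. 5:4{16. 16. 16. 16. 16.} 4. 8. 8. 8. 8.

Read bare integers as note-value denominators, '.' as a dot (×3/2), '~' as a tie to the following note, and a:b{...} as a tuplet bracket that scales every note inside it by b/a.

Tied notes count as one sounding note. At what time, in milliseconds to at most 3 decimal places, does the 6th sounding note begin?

note 6 onset = 9b = 5567.01ms

1. 0.0ms @ 0 + 927.835ms (3/2)
2. 927.835ms @ 3/2 + 927.835ms (3/2)
3. 1855.67ms @ 3 + 1855.67ms (3)
4. 3711.34ms @ 6 + 927.835ms (3/2)
5. 4639.175ms @ 15/2 + 927.835ms (3/2)
6. 5567.01ms @ 9 + 927.835ms (3/2)
7. 6494.845ms @ 21/2 + 927.835ms (3/2)
8. 7422.68ms @ 12 + 371.134ms (3/5)
9. 7793.814ms @ 63/5 + 371.134ms (3/5)
10. 8164.948ms @ 66/5 + 371.134ms (3/5)
11. 8536.082ms @ 69/5 + 371.134ms (3/5)
12. 8907.216ms @ 72/5 + 371.134ms (3/5)
13. 9278.351ms @ 15 + 1855.67ms (3)
14. 11134.021ms @ 18 + 927.835ms (3/2)
15. 12061.856ms @ 39/2 + 927.835ms (3/2)
16. 12989.691ms @ 21 + 927.835ms (3/2)
17. 13917.526ms @ 45/2 + 927.835ms (3/2)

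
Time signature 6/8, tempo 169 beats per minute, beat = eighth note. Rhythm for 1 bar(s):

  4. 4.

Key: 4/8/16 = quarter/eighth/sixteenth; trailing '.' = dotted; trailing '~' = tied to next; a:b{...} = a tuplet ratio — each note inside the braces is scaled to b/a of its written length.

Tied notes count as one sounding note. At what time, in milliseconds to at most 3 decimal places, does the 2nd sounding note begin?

note 2 onset = 3b = 1065.089ms

1. 0.0ms @ 0 + 1065.089ms (3)
2. 1065.089ms @ 3 + 1065.089ms (3)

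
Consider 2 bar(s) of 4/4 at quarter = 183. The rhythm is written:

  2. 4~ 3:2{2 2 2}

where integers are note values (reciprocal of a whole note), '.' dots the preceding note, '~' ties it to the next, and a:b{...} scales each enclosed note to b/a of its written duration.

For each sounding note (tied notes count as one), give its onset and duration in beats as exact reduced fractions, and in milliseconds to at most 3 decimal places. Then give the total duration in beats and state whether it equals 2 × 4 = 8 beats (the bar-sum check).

1) 0.0ms=0b +983.607ms=3b
2) 983.607ms=3b +765.027ms=7/3b
3) 1748.634ms=16/3b +437.158ms=4/3b
4) 2185.792ms=20/3b +437.158ms=4/3b
Σ=8b of 8 (183bpm 4/4) — PASS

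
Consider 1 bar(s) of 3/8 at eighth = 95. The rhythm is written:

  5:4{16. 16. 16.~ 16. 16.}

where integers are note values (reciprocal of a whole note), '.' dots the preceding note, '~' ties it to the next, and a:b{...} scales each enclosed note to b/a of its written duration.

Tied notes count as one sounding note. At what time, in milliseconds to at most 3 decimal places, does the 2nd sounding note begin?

1. 0.0ms @ 0 + 378.947ms (3/5)
2. 378.947ms @ 3/5 + 378.947ms (3/5)
3. 757.895ms @ 6/5 + 757.895ms (6/5)
4. 1515.789ms @ 12/5 + 378.947ms (3/5)

note 2 onset = 3/5b = 378.947ms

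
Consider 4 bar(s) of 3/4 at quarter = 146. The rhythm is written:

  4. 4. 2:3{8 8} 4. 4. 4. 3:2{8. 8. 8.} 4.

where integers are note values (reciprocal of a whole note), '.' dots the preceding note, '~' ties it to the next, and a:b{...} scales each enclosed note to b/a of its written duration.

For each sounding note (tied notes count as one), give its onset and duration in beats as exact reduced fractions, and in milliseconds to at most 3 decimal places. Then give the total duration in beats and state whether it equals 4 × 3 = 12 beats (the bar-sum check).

1) 0.0ms=0b +616.438ms=3/2b
2) 616.438ms=3/2b +616.438ms=3/2b
3) 1232.877ms=3b +308.219ms=3/4b
4) 1541.096ms=15/4b +308.219ms=3/4b
5) 1849.315ms=9/2b +616.438ms=3/2b
6) 2465.753ms=6b +616.438ms=3/2b
7) 3082.192ms=15/2b +616.438ms=3/2b
8) 3698.63ms=9b +205.479ms=1/2b
9) 3904.11ms=19/2b +205.479ms=1/2b
10) 4109.589ms=10b +205.479ms=1/2b
11) 4315.068ms=21/2b +616.438ms=3/2b
Σ=12b of 12 (146bpm 3/4) — PASS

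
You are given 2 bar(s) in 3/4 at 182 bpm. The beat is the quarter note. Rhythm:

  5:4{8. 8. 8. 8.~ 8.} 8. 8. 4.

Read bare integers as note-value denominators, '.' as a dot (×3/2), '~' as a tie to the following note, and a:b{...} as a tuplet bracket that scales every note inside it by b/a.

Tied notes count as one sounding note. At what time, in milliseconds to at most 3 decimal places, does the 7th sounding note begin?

note 7 onset = 9/2b = 1483.516ms

1. 0.0ms @ 0 + 197.802ms (3/5)
2. 197.802ms @ 3/5 + 197.802ms (3/5)
3. 395.604ms @ 6/5 + 197.802ms (3/5)
4. 593.407ms @ 9/5 + 395.604ms (6/5)
5. 989.011ms @ 3 + 247.253ms (3/4)
6. 1236.264ms @ 15/4 + 247.253ms (3/4)
7. 1483.516ms @ 9/2 + 494.505ms (3/2)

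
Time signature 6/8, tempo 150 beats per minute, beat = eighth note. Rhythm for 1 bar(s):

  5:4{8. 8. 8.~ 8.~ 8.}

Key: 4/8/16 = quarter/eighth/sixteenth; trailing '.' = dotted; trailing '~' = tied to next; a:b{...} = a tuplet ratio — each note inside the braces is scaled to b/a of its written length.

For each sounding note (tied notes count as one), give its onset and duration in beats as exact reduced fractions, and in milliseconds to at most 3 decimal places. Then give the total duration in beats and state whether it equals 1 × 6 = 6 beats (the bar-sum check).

1) 0.0ms=0b +480.0ms=6/5b
2) 480.0ms=6/5b +480.0ms=6/5b
3) 960.0ms=12/5b +1440.0ms=18/5b
Σ=6b of 6 (150bpm 6/8) — PASS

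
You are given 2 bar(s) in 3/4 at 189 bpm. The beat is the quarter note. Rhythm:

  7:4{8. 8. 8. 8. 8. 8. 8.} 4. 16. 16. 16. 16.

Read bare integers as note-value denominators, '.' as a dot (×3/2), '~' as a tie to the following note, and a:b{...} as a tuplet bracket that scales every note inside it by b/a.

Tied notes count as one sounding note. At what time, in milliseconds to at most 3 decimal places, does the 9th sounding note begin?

note 9 onset = 9/2b = 1428.571ms

1. 0.0ms @ 0 + 136.054ms (3/7)
2. 136.054ms @ 3/7 + 136.054ms (3/7)
3. 272.109ms @ 6/7 + 136.054ms (3/7)
4. 408.163ms @ 9/7 + 136.054ms (3/7)
5. 544.218ms @ 12/7 + 136.054ms (3/7)
6. 680.272ms @ 15/7 + 136.054ms (3/7)
7. 816.327ms @ 18/7 + 136.054ms (3/7)
8. 952.381ms @ 3 + 476.19ms (3/2)
9. 1428.571ms @ 9/2 + 119.048ms (3/8)
10. 1547.619ms @ 39/8 + 119.048ms (3/8)
11. 1666.667ms @ 21/4 + 119.048ms (3/8)
12. 1785.714ms @ 45/8 + 119.048ms (3/8)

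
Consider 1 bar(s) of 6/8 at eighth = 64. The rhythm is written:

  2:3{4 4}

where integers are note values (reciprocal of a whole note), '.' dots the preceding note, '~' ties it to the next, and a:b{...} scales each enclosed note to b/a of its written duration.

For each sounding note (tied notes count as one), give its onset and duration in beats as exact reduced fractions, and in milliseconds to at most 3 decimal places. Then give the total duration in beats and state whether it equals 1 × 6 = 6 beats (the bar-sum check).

1) 0.0ms=0b +2812.5ms=3b
2) 2812.5ms=3b +2812.5ms=3b
Σ=6b of 6 (64bpm 6/8) — PASS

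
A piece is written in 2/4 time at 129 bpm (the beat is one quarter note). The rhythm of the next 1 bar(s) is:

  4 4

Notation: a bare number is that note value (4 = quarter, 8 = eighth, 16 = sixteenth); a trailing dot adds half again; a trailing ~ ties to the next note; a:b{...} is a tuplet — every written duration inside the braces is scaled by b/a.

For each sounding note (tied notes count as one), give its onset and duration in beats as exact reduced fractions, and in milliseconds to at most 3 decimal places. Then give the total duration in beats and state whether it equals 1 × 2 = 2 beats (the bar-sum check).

1) 0.0ms=0b +465.116ms=1b
2) 465.116ms=1b +465.116ms=1b
Σ=2b of 2 (129bpm 2/4) — PASS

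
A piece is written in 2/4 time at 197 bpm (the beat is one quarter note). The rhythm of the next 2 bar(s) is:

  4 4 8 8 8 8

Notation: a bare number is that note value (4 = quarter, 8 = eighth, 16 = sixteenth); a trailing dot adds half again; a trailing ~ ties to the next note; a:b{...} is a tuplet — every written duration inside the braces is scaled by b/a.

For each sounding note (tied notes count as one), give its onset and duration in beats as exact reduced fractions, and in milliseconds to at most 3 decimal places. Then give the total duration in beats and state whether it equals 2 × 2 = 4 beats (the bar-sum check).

1) 0.0ms=0b +304.569ms=1b
2) 304.569ms=1b +304.569ms=1b
3) 609.137ms=2b +152.284ms=1/2b
4) 761.421ms=5/2b +152.284ms=1/2b
5) 913.706ms=3b +152.284ms=1/2b
6) 1065.99ms=7/2b +152.284ms=1/2b
Σ=4b of 4 (197bpm 2/4) — PASS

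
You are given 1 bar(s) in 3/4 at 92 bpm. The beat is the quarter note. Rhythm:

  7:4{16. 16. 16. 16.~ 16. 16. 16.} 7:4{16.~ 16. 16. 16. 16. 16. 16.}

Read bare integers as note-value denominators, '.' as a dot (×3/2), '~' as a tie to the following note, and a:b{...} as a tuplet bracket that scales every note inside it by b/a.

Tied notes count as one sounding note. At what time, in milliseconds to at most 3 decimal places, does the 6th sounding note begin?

note 6 onset = 9/7b = 838.509ms

1. 0.0ms @ 0 + 139.752ms (3/14)
2. 139.752ms @ 3/14 + 139.752ms (3/14)
3. 279.503ms @ 3/7 + 139.752ms (3/14)
4. 419.255ms @ 9/14 + 279.503ms (3/7)
5. 698.758ms @ 15/14 + 139.752ms (3/14)
6. 838.509ms @ 9/7 + 139.752ms (3/14)
7. 978.261ms @ 3/2 + 279.503ms (3/7)
8. 1257.764ms @ 27/14 + 139.752ms (3/14)
9. 1397.516ms @ 15/7 + 139.752ms (3/14)
10. 1537.267ms @ 33/14 + 139.752ms (3/14)
11. 1677.019ms @ 18/7 + 139.752ms (3/14)
12. 1816.77ms @ 39/14 + 139.752ms (3/14)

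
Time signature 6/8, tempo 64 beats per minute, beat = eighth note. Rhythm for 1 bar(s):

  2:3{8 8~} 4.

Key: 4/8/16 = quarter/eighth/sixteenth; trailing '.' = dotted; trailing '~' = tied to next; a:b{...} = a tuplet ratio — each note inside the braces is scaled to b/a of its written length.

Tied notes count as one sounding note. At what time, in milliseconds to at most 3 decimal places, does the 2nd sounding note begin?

note 2 onset = 3/2b = 1406.25ms

1. 0.0ms @ 0 + 1406.25ms (3/2)
2. 1406.25ms @ 3/2 + 4218.75ms (9/2)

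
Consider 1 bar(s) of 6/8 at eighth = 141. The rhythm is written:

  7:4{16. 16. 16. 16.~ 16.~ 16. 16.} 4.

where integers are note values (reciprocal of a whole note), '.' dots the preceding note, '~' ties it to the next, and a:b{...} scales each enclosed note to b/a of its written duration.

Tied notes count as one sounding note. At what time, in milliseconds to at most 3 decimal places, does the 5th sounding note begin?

note 5 onset = 18/7b = 1094.225ms

1. 0.0ms @ 0 + 182.371ms (3/7)
2. 182.371ms @ 3/7 + 182.371ms (3/7)
3. 364.742ms @ 6/7 + 182.371ms (3/7)
4. 547.112ms @ 9/7 + 547.112ms (9/7)
5. 1094.225ms @ 18/7 + 182.371ms (3/7)
6. 1276.596ms @ 3 + 1276.596ms (3)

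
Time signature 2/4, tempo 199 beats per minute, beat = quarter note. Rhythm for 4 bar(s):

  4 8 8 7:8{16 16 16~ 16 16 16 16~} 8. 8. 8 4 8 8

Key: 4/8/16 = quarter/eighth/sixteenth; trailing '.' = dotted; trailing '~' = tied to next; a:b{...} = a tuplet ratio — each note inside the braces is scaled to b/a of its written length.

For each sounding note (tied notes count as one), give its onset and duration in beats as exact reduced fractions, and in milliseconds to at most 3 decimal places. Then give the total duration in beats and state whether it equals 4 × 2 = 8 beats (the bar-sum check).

1) 0.0ms=0b +301.508ms=1b
2) 301.508ms=1b +150.754ms=1/2b
3) 452.261ms=3/2b +150.754ms=1/2b
4) 603.015ms=2b +86.145ms=2/7b
5) 689.16ms=16/7b +86.145ms=2/7b
6) 775.305ms=18/7b +172.29ms=4/7b
7) 947.595ms=22/7b +86.145ms=2/7b
8) 1033.74ms=24/7b +86.145ms=2/7b
9) 1119.885ms=26/7b +312.276ms=29/28b
10) 1432.161ms=19/4b +226.131ms=3/4b
11) 1658.291ms=11/2b +150.754ms=1/2b
12) 1809.045ms=6b +301.508ms=1b
13) 2110.553ms=7b +150.754ms=1/2b
14) 2261.307ms=15/2b +150.754ms=1/2b
Σ=8b of 8 (199bpm 2/4) — PASS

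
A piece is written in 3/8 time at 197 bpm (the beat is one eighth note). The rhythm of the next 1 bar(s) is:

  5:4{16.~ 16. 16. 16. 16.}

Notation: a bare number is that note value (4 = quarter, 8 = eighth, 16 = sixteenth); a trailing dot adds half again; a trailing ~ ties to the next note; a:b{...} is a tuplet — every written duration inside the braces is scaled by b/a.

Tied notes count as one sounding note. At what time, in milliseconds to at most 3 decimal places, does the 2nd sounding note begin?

note 2 onset = 6/5b = 365.482ms

1. 0.0ms @ 0 + 365.482ms (6/5)
2. 365.482ms @ 6/5 + 182.741ms (3/5)
3. 548.223ms @ 9/5 + 182.741ms (3/5)
4. 730.964ms @ 12/5 + 182.741ms (3/5)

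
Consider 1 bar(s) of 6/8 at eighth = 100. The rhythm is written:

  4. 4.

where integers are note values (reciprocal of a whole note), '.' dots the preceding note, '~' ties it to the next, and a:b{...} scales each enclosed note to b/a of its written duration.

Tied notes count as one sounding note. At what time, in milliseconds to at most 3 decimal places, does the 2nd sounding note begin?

note 2 onset = 3b = 1800.0ms

1. 0.0ms @ 0 + 1800.0ms (3)
2. 1800.0ms @ 3 + 1800.0ms (3)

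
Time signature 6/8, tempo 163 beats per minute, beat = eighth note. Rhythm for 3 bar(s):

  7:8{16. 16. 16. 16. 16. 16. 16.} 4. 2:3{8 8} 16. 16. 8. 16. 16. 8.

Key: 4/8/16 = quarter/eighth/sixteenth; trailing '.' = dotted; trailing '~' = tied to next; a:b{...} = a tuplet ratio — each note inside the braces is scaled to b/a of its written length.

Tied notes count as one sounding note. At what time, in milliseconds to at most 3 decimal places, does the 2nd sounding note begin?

note 2 onset = 6/7b = 315.513ms

1. 0.0ms @ 0 + 315.513ms (6/7)
2. 315.513ms @ 6/7 + 315.513ms (6/7)
3. 631.025ms @ 12/7 + 315.513ms (6/7)
4. 946.538ms @ 18/7 + 315.513ms (6/7)
5. 1262.051ms @ 24/7 + 315.513ms (6/7)
6. 1577.564ms @ 30/7 + 315.513ms (6/7)
7. 1893.076ms @ 36/7 + 315.513ms (6/7)
8. 2208.589ms @ 6 + 1104.294ms (3)
9. 3312.883ms @ 9 + 552.147ms (3/2)
10. 3865.031ms @ 21/2 + 552.147ms (3/2)
11. 4417.178ms @ 12 + 276.074ms (3/4)
12. 4693.252ms @ 51/4 + 276.074ms (3/4)
13. 4969.325ms @ 27/2 + 552.147ms (3/2)
14. 5521.472ms @ 15 + 276.074ms (3/4)
15. 5797.546ms @ 63/4 + 276.074ms (3/4)
16. 6073.62ms @ 33/2 + 552.147ms (3/2)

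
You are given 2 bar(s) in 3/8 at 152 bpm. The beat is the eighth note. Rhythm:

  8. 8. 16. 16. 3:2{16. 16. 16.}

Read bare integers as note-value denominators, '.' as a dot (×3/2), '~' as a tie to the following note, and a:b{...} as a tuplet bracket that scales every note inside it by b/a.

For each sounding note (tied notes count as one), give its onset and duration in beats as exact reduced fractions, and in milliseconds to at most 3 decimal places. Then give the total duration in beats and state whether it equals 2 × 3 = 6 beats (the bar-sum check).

1) 0.0ms=0b +592.105ms=3/2b
2) 592.105ms=3/2b +592.105ms=3/2b
3) 1184.211ms=3b +296.053ms=3/4b
4) 1480.263ms=15/4b +296.053ms=3/4b
5) 1776.316ms=9/2b +197.368ms=1/2b
6) 1973.684ms=5b +197.368ms=1/2b
7) 2171.053ms=11/2b +197.368ms=1/2b
Σ=6b of 6 (152bpm 3/8) — PASS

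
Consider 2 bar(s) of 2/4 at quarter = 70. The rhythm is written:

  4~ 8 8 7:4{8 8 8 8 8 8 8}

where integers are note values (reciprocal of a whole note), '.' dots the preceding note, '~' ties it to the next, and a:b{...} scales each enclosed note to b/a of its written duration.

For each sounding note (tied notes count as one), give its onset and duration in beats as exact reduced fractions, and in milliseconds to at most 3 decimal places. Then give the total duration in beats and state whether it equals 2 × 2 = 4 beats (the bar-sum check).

1) 0.0ms=0b +1285.714ms=3/2b
2) 1285.714ms=3/2b +428.571ms=1/2b
3) 1714.286ms=2b +244.898ms=2/7b
4) 1959.184ms=16/7b +244.898ms=2/7b
5) 2204.082ms=18/7b +244.898ms=2/7b
6) 2448.98ms=20/7b +244.898ms=2/7b
7) 2693.878ms=22/7b +244.898ms=2/7b
8) 2938.776ms=24/7b +244.898ms=2/7b
9) 3183.673ms=26/7b +244.898ms=2/7b
Σ=4b of 4 (70bpm 2/4) — PASS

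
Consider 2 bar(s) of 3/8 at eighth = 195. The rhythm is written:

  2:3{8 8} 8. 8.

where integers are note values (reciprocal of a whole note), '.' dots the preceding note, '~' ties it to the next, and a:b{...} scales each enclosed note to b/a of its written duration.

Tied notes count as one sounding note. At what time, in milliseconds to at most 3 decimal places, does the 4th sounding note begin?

note 4 onset = 9/2b = 1384.615ms

1. 0.0ms @ 0 + 461.538ms (3/2)
2. 461.538ms @ 3/2 + 461.538ms (3/2)
3. 923.077ms @ 3 + 461.538ms (3/2)
4. 1384.615ms @ 9/2 + 461.538ms (3/2)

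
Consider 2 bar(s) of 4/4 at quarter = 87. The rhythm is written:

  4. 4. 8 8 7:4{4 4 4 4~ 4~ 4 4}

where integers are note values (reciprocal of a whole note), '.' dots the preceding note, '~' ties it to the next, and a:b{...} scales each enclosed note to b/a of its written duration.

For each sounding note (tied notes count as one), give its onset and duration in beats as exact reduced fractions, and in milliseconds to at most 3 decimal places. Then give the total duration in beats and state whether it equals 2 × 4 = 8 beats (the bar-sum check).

1) 0.0ms=0b +1034.483ms=3/2b
2) 1034.483ms=3/2b +1034.483ms=3/2b
3) 2068.966ms=3b +344.828ms=1/2b
4) 2413.793ms=7/2b +344.828ms=1/2b
5) 2758.621ms=4b +394.089ms=4/7b
6) 3152.709ms=32/7b +394.089ms=4/7b
7) 3546.798ms=36/7b +394.089ms=4/7b
8) 3940.887ms=40/7b +1182.266ms=12/7b
9) 5123.153ms=52/7b +394.089ms=4/7b
Σ=8b of 8 (87bpm 4/4) — PASS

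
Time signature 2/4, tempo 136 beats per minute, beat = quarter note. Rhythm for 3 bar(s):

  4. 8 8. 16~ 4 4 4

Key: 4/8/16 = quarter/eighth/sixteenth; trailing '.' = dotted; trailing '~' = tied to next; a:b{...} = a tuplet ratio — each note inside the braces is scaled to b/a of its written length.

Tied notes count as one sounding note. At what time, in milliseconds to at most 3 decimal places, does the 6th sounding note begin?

note 6 onset = 5b = 2205.882ms

1. 0.0ms @ 0 + 661.765ms (3/2)
2. 661.765ms @ 3/2 + 220.588ms (1/2)
3. 882.353ms @ 2 + 330.882ms (3/4)
4. 1213.235ms @ 11/4 + 551.471ms (5/4)
5. 1764.706ms @ 4 + 441.176ms (1)
6. 2205.882ms @ 5 + 441.176ms (1)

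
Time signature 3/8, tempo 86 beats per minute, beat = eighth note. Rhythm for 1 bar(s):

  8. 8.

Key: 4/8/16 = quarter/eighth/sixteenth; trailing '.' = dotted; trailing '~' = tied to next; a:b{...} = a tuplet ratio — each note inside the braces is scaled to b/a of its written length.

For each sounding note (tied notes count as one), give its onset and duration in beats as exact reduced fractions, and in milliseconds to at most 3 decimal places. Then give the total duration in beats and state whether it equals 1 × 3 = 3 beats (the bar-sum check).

1) 0.0ms=0b +1046.512ms=3/2b
2) 1046.512ms=3/2b +1046.512ms=3/2b
Σ=3b of 3 (86bpm 3/8) — PASS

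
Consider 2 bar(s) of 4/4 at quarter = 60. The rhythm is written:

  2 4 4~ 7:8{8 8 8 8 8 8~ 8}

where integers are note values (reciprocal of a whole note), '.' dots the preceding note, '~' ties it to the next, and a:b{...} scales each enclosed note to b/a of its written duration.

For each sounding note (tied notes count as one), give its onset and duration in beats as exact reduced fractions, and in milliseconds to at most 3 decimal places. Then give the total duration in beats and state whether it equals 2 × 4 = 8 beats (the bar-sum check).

1) 0.0ms=0b +2000.0ms=2b
2) 2000.0ms=2b +1000.0ms=1b
3) 3000.0ms=3b +1571.429ms=11/7b
4) 4571.429ms=32/7b +571.429ms=4/7b
5) 5142.857ms=36/7b +571.429ms=4/7b
6) 5714.286ms=40/7b +571.429ms=4/7b
7) 6285.714ms=44/7b +571.429ms=4/7b
8) 6857.143ms=48/7b +1142.857ms=8/7b
Σ=8b of 8 (60bpm 4/4) — PASS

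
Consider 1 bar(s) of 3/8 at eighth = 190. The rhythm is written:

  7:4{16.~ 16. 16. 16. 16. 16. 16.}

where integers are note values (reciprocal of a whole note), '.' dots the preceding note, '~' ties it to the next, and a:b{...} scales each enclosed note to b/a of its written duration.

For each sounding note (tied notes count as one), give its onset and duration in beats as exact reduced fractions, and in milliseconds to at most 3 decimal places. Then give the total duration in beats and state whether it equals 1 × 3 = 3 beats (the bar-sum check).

1) 0.0ms=0b +270.677ms=6/7b
2) 270.677ms=6/7b +135.338ms=3/7b
3) 406.015ms=9/7b +135.338ms=3/7b
4) 541.353ms=12/7b +135.338ms=3/7b
5) 676.692ms=15/7b +135.338ms=3/7b
6) 812.03ms=18/7b +135.338ms=3/7b
Σ=3b of 3 (190bpm 3/8) — PASS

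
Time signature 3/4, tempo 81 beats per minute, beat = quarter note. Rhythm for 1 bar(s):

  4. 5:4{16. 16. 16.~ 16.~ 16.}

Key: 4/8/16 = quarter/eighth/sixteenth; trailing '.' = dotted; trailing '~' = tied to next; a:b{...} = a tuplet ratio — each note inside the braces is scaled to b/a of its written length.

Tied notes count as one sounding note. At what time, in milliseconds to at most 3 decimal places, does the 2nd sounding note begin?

1. 0.0ms @ 0 + 1111.111ms (3/2)
2. 1111.111ms @ 3/2 + 222.222ms (3/10)
3. 1333.333ms @ 9/5 + 222.222ms (3/10)
4. 1555.556ms @ 21/10 + 666.667ms (9/10)

note 2 onset = 3/2b = 1111.111ms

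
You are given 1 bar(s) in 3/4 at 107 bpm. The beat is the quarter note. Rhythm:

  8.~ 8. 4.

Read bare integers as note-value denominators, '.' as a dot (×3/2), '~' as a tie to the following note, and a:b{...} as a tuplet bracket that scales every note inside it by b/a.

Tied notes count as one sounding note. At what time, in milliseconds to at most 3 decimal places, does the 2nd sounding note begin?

1. 0.0ms @ 0 + 841.121ms (3/2)
2. 841.121ms @ 3/2 + 841.121ms (3/2)

note 2 onset = 3/2b = 841.121ms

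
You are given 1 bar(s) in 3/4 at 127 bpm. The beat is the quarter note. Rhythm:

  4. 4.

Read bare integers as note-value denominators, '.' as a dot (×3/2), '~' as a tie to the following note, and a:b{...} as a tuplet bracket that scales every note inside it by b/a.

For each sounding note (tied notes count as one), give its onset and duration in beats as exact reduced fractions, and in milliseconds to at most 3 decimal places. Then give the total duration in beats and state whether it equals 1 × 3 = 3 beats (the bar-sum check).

1) 0.0ms=0b +708.661ms=3/2b
2) 708.661ms=3/2b +708.661ms=3/2b
Σ=3b of 3 (127bpm 3/4) — PASS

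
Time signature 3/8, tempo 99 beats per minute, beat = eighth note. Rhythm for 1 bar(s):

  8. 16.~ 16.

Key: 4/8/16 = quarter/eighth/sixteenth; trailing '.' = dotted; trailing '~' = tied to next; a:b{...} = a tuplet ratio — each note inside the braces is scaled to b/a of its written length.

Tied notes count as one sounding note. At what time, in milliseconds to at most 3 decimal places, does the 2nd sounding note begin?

1. 0.0ms @ 0 + 909.091ms (3/2)
2. 909.091ms @ 3/2 + 909.091ms (3/2)

note 2 onset = 3/2b = 909.091ms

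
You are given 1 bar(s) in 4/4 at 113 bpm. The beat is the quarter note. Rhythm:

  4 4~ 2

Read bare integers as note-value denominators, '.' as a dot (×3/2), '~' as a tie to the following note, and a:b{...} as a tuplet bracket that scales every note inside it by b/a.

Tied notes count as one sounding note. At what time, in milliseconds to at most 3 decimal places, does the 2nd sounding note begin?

1. 0.0ms @ 0 + 530.973ms (1)
2. 530.973ms @ 1 + 1592.92ms (3)

note 2 onset = 1b = 530.973ms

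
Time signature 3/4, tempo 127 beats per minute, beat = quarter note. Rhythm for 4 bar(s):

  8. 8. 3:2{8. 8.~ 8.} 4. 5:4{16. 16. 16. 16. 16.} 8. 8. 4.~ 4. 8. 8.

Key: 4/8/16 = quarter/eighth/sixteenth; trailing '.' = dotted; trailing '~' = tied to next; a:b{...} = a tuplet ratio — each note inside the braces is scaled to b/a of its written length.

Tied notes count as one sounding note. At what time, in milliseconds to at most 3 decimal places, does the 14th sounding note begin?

note 14 onset = 21/2b = 4960.63ms

1. 0.0ms @ 0 + 354.331ms (3/4)
2. 354.331ms @ 3/4 + 354.331ms (3/4)
3. 708.661ms @ 3/2 + 236.22ms (1/2)
4. 944.882ms @ 2 + 472.441ms (1)
5. 1417.323ms @ 3 + 708.661ms (3/2)
6. 2125.984ms @ 9/2 + 141.732ms (3/10)
7. 2267.717ms @ 24/5 + 141.732ms (3/10)
8. 2409.449ms @ 51/10 + 141.732ms (3/10)
9. 2551.181ms @ 27/5 + 141.732ms (3/10)
10. 2692.913ms @ 57/10 + 141.732ms (3/10)
11. 2834.646ms @ 6 + 354.331ms (3/4)
12. 3188.976ms @ 27/4 + 354.331ms (3/4)
13. 3543.307ms @ 15/2 + 1417.323ms (3)
14. 4960.63ms @ 21/2 + 354.331ms (3/4)
15. 5314.961ms @ 45/4 + 354.331ms (3/4)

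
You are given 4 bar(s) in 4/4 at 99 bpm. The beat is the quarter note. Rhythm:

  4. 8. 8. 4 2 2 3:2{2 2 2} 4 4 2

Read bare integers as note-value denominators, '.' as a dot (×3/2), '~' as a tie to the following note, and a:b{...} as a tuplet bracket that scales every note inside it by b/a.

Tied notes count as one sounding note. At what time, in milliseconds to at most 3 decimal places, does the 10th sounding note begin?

note 10 onset = 12b = 7272.727ms

1. 0.0ms @ 0 + 909.091ms (3/2)
2. 909.091ms @ 3/2 + 454.545ms (3/4)
3. 1363.636ms @ 9/4 + 454.545ms (3/4)
4. 1818.182ms @ 3 + 606.061ms (1)
5. 2424.242ms @ 4 + 1212.121ms (2)
6. 3636.364ms @ 6 + 1212.121ms (2)
7. 4848.485ms @ 8 + 808.081ms (4/3)
8. 5656.566ms @ 28/3 + 808.081ms (4/3)
9. 6464.646ms @ 32/3 + 808.081ms (4/3)
10. 7272.727ms @ 12 + 606.061ms (1)
11. 7878.788ms @ 13 + 606.061ms (1)
12. 8484.848ms @ 14 + 1212.121ms (2)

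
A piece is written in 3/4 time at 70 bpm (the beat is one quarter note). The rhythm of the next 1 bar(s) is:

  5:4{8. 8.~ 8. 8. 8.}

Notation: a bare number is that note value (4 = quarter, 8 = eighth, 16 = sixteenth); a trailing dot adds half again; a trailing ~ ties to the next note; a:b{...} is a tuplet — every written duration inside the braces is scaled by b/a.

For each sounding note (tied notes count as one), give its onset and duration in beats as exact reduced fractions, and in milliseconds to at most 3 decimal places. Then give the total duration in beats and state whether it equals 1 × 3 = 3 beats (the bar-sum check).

1) 0.0ms=0b +514.286ms=3/5b
2) 514.286ms=3/5b +1028.571ms=6/5b
3) 1542.857ms=9/5b +514.286ms=3/5b
4) 2057.143ms=12/5b +514.286ms=3/5b
Σ=3b of 3 (70bpm 3/4) — PASS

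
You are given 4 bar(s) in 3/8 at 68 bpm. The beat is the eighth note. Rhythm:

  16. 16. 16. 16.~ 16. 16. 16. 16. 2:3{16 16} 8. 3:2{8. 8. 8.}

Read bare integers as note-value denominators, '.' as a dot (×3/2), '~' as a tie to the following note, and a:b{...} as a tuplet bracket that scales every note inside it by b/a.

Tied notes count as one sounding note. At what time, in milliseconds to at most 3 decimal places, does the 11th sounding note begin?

1. 0.0ms @ 0 + 661.765ms (3/4)
2. 661.765ms @ 3/4 + 661.765ms (3/4)
3. 1323.529ms @ 3/2 + 661.765ms (3/4)
4. 1985.294ms @ 9/4 + 1323.529ms (3/2)
5. 3308.824ms @ 15/4 + 661.765ms (3/4)
6. 3970.588ms @ 9/2 + 661.765ms (3/4)
7. 4632.353ms @ 21/4 + 661.765ms (3/4)
8. 5294.118ms @ 6 + 661.765ms (3/4)
9. 5955.882ms @ 27/4 + 661.765ms (3/4)
10. 6617.647ms @ 15/2 + 1323.529ms (3/2)
11. 7941.176ms @ 9 + 882.353ms (1)
12. 8823.529ms @ 10 + 882.353ms (1)
13. 9705.882ms @ 11 + 882.353ms (1)

note 11 onset = 9b = 7941.176ms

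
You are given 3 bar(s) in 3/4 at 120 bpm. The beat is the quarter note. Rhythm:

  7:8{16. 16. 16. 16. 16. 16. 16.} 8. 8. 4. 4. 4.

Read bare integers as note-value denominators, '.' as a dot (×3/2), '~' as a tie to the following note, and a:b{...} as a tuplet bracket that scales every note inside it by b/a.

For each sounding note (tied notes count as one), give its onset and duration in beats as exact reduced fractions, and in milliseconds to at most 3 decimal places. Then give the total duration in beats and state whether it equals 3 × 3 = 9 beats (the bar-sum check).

1) 0.0ms=0b +214.286ms=3/7b
2) 214.286ms=3/7b +214.286ms=3/7b
3) 428.571ms=6/7b +214.286ms=3/7b
4) 642.857ms=9/7b +214.286ms=3/7b
5) 857.143ms=12/7b +214.286ms=3/7b
6) 1071.429ms=15/7b +214.286ms=3/7b
7) 1285.714ms=18/7b +214.286ms=3/7b
8) 1500.0ms=3b +375.0ms=3/4b
9) 1875.0ms=15/4b +375.0ms=3/4b
10) 2250.0ms=9/2b +750.0ms=3/2b
11) 3000.0ms=6b +750.0ms=3/2b
12) 3750.0ms=15/2b +750.0ms=3/2b
Σ=9b of 9 (120bpm 3/4) — PASS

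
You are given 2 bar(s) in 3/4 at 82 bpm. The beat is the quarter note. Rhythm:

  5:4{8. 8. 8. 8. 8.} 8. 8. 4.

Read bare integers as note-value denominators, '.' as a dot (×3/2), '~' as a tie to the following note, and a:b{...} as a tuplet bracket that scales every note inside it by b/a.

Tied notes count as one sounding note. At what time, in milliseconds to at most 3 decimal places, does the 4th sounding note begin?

note 4 onset = 9/5b = 1317.073ms

1. 0.0ms @ 0 + 439.024ms (3/5)
2. 439.024ms @ 3/5 + 439.024ms (3/5)
3. 878.049ms @ 6/5 + 439.024ms (3/5)
4. 1317.073ms @ 9/5 + 439.024ms (3/5)
5. 1756.098ms @ 12/5 + 439.024ms (3/5)
6. 2195.122ms @ 3 + 548.78ms (3/4)
7. 2743.902ms @ 15/4 + 548.78ms (3/4)
8. 3292.683ms @ 9/2 + 1097.561ms (3/2)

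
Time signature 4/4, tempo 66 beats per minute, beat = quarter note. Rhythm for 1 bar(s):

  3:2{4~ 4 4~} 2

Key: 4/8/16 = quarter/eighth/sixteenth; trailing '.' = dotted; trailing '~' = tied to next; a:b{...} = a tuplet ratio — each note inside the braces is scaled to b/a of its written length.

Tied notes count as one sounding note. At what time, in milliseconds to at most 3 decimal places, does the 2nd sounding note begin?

note 2 onset = 4/3b = 1212.121ms

1. 0.0ms @ 0 + 1212.121ms (4/3)
2. 1212.121ms @ 4/3 + 2424.242ms (8/3)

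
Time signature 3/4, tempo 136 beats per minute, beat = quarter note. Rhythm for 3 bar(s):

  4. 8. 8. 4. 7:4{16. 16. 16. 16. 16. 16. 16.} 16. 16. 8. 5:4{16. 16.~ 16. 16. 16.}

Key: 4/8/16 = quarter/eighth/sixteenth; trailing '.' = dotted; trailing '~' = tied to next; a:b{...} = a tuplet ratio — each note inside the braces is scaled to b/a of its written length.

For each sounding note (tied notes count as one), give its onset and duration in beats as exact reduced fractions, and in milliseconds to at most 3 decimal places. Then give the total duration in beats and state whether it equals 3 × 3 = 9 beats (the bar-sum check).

1) 0.0ms=0b +661.765ms=3/2b
2) 661.765ms=3/2b +330.882ms=3/4b
3) 992.647ms=9/4b +330.882ms=3/4b
4) 1323.529ms=3b +661.765ms=3/2b
5) 1985.294ms=9/2b +94.538ms=3/14b
6) 2079.832ms=33/7b +94.538ms=3/14b
7) 2174.37ms=69/14b +94.538ms=3/14b
8) 2268.908ms=36/7b +94.538ms=3/14b
9) 2363.445ms=75/14b +94.538ms=3/14b
10) 2457.983ms=39/7b +94.538ms=3/14b
11) 2552.521ms=81/14b +94.538ms=3/14b
12) 2647.059ms=6b +165.441ms=3/8b
13) 2812.5ms=51/8b +165.441ms=3/8b
14) 2977.941ms=27/4b +330.882ms=3/4b
15) 3308.824ms=15/2b +132.353ms=3/10b
16) 3441.176ms=39/5b +264.706ms=3/5b
17) 3705.882ms=42/5b +132.353ms=3/10b
18) 3838.235ms=87/10b +132.353ms=3/10b
Σ=9b of 9 (136bpm 3/4) — PASS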